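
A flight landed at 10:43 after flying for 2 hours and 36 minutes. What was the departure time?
Starting time: 10:43 = 643 total minutes past 12:00
Subtracting: 2 hours and 36 minutes = 156 minutes
643 - 156 = 487 minutes
= 8 hours and 7 minutes past 12:00 = 8:07

Final answer: 8:07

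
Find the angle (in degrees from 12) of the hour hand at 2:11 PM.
The hour hand moves 30 degrees per hour and 0.5 degrees per minute.
At 2:11: (2) x 30 + 11 x 0.5 = 60 + 5.5 = 65.5 degrees

Final answer: 65.5 degrees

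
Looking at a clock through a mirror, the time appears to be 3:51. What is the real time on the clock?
Reflection across the vertical (12-6) axis maps a hand at angle A degrees to (360 - A) degrees, which sends a reading of T minutes past 12:00 to (720 - T) minutes past 12:00.
Mirror reads 3:51 = 231 minutes past 12:00.
Actual time: (720 - 231) mod 720 = 489 minutes = 8:09.

Final answer: 8:09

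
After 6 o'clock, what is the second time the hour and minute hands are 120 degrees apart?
At t minutes past 6:00, the hour hand is at 30 x 6 + 0.5t degrees and the minute hand is at 6t degrees.
The smaller angle between them is 120 degrees when |30H - 5.5t| = 120 or |30H - 5.5t| = 240.
With H = 6, solve 30 x 6 - 5.5t = +/- target for each target:
  t = (30 x 6 - 120) / 5.5 = 10.91
  t = (30 x 6 + 120) / 5.5 = 54.55
  t = (30 x 6 - 240) / 5.5 = -10.91 (outside (0, 60))
  t = (30 x 6 + 240) / 5.5 = 76.36 (outside (0, 60))
Valid solutions in (0, 60): {10.91, 54.55} minutes.
The second occurrence is t = 54.55 minutes.
The hands form a 120-degree angle at 54.55 minutes past 6:00.

Final answer: 54.55 minutes past 6:00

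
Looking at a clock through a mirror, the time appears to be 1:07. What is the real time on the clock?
Reflection across the vertical (12-6) axis maps a hand at angle A degrees to (360 - A) degrees, which sends a reading of T minutes past 12:00 to (720 - T) minutes past 12:00.
Mirror reads 1:07 = 67 minutes past 12:00.
Actual time: (720 - 67) mod 720 = 653 minutes = 10:53.

Final answer: 10:53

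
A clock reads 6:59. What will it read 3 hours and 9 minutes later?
Starting time: 6:59
Adding 9 minutes to 59 minutes: 59 + 9 = 68 minutes = 1 hour and 8 minutes
Adding 3 hours: 6 + 3 + 1 (carry) = 10
Final time: 10:08

Final answer: 10:08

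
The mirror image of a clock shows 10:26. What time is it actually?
Reflection across the vertical (12-6) axis maps a hand at angle A degrees to (360 - A) degrees, which sends a reading of T minutes past 12:00 to (720 - T) minutes past 12:00.
Mirror reads 10:26 = 626 minutes past 12:00.
Actual time: (720 - 626) mod 720 = 94 minutes = 1:34.

Final answer: 1:34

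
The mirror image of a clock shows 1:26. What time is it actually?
Reflection across the vertical (12-6) axis maps a hand at angle A degrees to (360 - A) degrees, which sends a reading of T minutes past 12:00 to (720 - T) minutes past 12:00.
Mirror reads 1:26 = 86 minutes past 12:00.
Actual time: (720 - 86) mod 720 = 634 minutes = 10:34.

Final answer: 10:34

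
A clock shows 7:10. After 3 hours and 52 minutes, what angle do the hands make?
First find the time 3 hours and 52 minutes after 7:10.
Total minutes: 7 x 60 + 10 + 3 x 60 + 52 = 662.
662 mod 720 = 662 minutes = 11:02.
Now compute the angle at 11:02:
Hour hand: 11 x 30 + 2 x 0.5 = 331 degrees
Minute hand: 2 x 6 = 12 degrees
Difference: |331 - 12| = 319 degrees
Smaller angle: 360 - 319 = 41 degrees

Final answer: 41 degrees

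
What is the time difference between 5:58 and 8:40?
From 5:58 to 8:40:
(8 x 60 + 40) - (5 x 60 + 58) = 520 - 358 = 162 minutes
= 2 hours and 42 minutes

Final answer: 2 hours and 42 minutes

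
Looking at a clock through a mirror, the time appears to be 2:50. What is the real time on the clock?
Reflection across the vertical (12-6) axis maps a hand at angle A degrees to (360 - A) degrees, which sends a reading of T minutes past 12:00 to (720 - T) minutes past 12:00.
Mirror reads 2:50 = 170 minutes past 12:00.
Actual time: (720 - 170) mod 720 = 550 minutes = 9:10.

Final answer: 9:10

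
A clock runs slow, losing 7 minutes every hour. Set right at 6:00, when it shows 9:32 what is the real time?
For every 60 true minutes, the faulty clock advances 53 minutes, so 1 faulty-clock minute corresponds to 60/53 true minutes.
From 6:00 to 9:32 on the faulty dial is 212 minutes.
True elapsed: 212 x 60/53 = 240 minutes = 4 hours.
True time: 6:00 + 4 hours = 10:00.

Final answer: 10:00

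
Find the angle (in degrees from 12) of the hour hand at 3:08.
The hour hand moves 30 degrees per hour and 0.5 degrees per minute.
At 3:08: (3) x 30 + 8 x 0.5 = 90 + 4 = 94 degrees

Final answer: 94 degrees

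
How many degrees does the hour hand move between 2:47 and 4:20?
The hour hand moves 0.5 degrees per minute.
Time elapsed: 4:20 - 2:47 = 93 minutes
Angular displacement: 93 x 0.5 = 46.5 degrees

Final answer: 46.5 degrees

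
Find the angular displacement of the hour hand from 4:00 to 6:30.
The hour hand moves 0.5 degrees per minute.
Time elapsed: 6:30 - 4:00 = 150 minutes
Angular displacement: 150 x 0.5 = 75 degrees

Final answer: 75 degrees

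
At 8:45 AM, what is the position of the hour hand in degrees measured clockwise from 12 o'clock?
The hour hand moves 30 degrees per hour and 0.5 degrees per minute.
At 8:45: (8) x 30 + 45 x 0.5 = 240 + 22.5 = 262.5 degrees

Final answer: 262.5 degrees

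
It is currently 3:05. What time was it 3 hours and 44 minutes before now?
Starting time: 3:05 = 185 total minutes past 12:00
Subtracting: 3 hours and 44 minutes = 224 minutes
185 - 224 = -39 (negative, add 12 hours = 720) = 681 minutes
= 11 hours and 21 minutes past 12:00 = 11:21

Final answer: 11:21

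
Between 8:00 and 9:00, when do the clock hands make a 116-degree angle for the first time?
At t minutes past 8:00, the hour hand is at 30 x 8 + 0.5t degrees and the minute hand is at 6t degrees.
The smaller angle between them is 116 degrees when |30H - 5.5t| = 116 or |30H - 5.5t| = 244.
With H = 8, solve 30 x 8 - 5.5t = +/- target for each target:
  t = (30 x 8 - 116) / 5.5 = 22.55
  t = (30 x 8 + 116) / 5.5 = 64.73 (outside (0, 60))
  t = (30 x 8 - 244) / 5.5 = -0.73 (outside (0, 60))
  t = (30 x 8 + 244) / 5.5 = 88 (outside (0, 60))
Valid solutions in (0, 60): {22.55} minutes.
The first occurrence is t = 22.55 minutes.
The hands form a 116-degree angle at 22.55 minutes past 8:00.

Final answer: 22.55 minutes past 8:00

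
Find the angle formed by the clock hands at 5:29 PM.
Hour hand position: 5 x 30 + 29 x 0.5 = 164.5 degrees
Minute hand position: 29 x 6 = 174 degrees
Difference: |164.5 - 174| = 9.5 degrees
The angle between the hands is 9.5 degrees

Final answer: 9.5 degrees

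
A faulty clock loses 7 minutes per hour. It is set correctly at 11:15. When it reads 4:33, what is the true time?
For every 60 true minutes, the faulty clock advances 53 minutes, so 1 faulty-clock minute corresponds to 60/53 true minutes.
From 11:15 to 4:33 on the faulty dial is 318 minutes.
True elapsed: 318 x 60/53 = 360 minutes = 6 hours.
True time: 11:15 + 6 hours = 5:15.

Final answer: 5:15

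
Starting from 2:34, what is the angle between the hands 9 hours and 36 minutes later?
First find the time 9 hours and 36 minutes after 2:34.
Total minutes: 2 x 60 + 34 + 9 x 60 + 36 = 730.
730 mod 720 = 10 minutes = 12:10.
Now compute the angle at 12:10:
Hour hand: 0 x 30 + 10 x 0.5 = 5 degrees
Minute hand: 10 x 6 = 60 degrees
Difference: |5 - 60| = 55 degrees
The angle is 55 degrees

Final answer: 55 degrees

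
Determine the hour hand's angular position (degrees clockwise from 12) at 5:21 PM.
The hour hand moves 30 degrees per hour and 0.5 degrees per minute.
At 5:21: (5) x 30 + 21 x 0.5 = 150 + 10.5 = 160.5 degrees

Final answer: 160.5 degrees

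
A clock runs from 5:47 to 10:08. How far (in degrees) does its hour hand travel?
The hour hand moves 0.5 degrees per minute.
Time elapsed: 10:08 - 5:47 = 261 minutes
Angular displacement: 261 x 0.5 = 130.5 degrees

Final answer: 130.5 degrees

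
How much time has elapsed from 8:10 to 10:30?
From 8:10 to 10:30:
(10 x 60 + 30) - (8 x 60 + 10) = 630 - 490 = 140 minutes
= 2 hours and 20 minutes

Final answer: 2 hours and 20 minutes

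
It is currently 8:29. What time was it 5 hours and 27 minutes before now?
Starting time: 8:29 = 509 total minutes past 12:00
Subtracting: 5 hours and 27 minutes = 327 minutes
509 - 327 = 182 minutes
= 3 hours and 2 minutes past 12:00 = 3:02

Final answer: 3:02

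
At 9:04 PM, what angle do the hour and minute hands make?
Hour hand position: 9 x 30 + 4 x 0.5 = 272 degrees
Minute hand position: 4 x 6 = 24 degrees
Difference: |272 - 24| = 248 degrees
Since 248 > 180, the smaller angle is 360 - 248 = 112 degrees

Final answer: 112 degrees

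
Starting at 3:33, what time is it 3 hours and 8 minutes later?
Starting time: 3:33
Adding 8 minutes to 33 minutes: 33 + 8 = 41 minutes
Adding 3 hours: 3 + 3 = 6
Final time: 6:41

Final answer: 6:41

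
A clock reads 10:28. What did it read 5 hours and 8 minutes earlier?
Starting time: 10:28 = 628 total minutes past 12:00
Subtracting: 5 hours and 8 minutes = 308 minutes
628 - 308 = 320 minutes
= 5 hours and 20 minutes past 12:00 = 5:20

Final answer: 5:20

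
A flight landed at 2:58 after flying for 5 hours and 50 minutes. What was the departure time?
Starting time: 2:58 = 178 total minutes past 12:00
Subtracting: 5 hours and 50 minutes = 350 minutes
178 - 350 = -172 (negative, add 12 hours = 720) = 548 minutes
= 9 hours and 8 minutes past 12:00 = 9:08

Final answer: 9:08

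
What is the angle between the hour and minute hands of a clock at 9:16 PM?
Hour hand position: 9 x 30 + 16 x 0.5 = 278 degrees
Minute hand position: 16 x 6 = 96 degrees
Difference: |278 - 96| = 182 degrees
Since 182 > 180, the smaller angle is 360 - 182 = 178 degrees

Final answer: 178 degrees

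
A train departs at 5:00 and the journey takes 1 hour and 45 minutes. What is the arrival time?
Starting time: 5:00
Adding 45 minutes to 0 minutes: 0 + 45 = 45 minutes
Adding 1 hour: 5 + 1 = 6
Final time: 6:45

Final answer: 6:45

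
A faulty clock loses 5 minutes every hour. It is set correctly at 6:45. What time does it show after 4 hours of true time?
For every 60 true minutes, the faulty clock advances 60 - 5 = 55 minutes.
True elapsed: 4 hours = 240 minutes.
Faulty clock advances: 240 x 55/60 = 220 minutes (drift: 20 minutes behind).
Shown time: 6:45 + 220 minutes = 10:25.

Final answer: 10:25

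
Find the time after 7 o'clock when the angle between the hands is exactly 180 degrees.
For hands to be 180 degrees apart: |30H - 5.5t| = 180
With H = 7: t = (30 x 7 + 180)/5.5 = 70.91 or t = (30 x 7 - 180)/5.5 = 5.45
First valid solution (0 < t < 60): t = 5.45 minutes
The hands are opposite at 5.45 minutes past 7:00.

Final answer: 5.45 minutes past 7:00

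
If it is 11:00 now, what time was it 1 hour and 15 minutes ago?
Starting time: 11:00 = 660 total minutes past 12:00
Subtracting: 1 hour and 15 minutes = 75 minutes
660 - 75 = 585 minutes
= 9 hours and 45 minutes past 12:00 = 9:45

Final answer: 9:45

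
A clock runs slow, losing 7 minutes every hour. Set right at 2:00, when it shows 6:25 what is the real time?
For every 60 true minutes, the faulty clock advances 53 minutes, so 1 faulty-clock minute corresponds to 60/53 true minutes.
From 2:00 to 6:25 on the faulty dial is 265 minutes.
True elapsed: 265 x 60/53 = 300 minutes = 5 hours.
True time: 2:00 + 5 hours = 7:00.

Final answer: 7:00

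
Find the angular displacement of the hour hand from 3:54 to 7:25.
The hour hand moves 0.5 degrees per minute.
Time elapsed: 7:25 - 3:54 = 211 minutes
Angular displacement: 211 x 0.5 = 105.5 degrees

Final answer: 105.5 degrees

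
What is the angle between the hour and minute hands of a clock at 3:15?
Hour hand position: 3 x 30 + 15 x 0.5 = 97.5 degrees
Minute hand position: 15 x 6 = 90 degrees
Difference: |97.5 - 90| = 7.5 degrees
The angle between the hands is 7.5 degrees

Final answer: 7.5 degrees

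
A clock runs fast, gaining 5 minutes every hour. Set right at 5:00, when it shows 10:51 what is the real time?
For every 60 true minutes, the faulty clock advances 65 minutes, so 1 faulty-clock minute corresponds to 60/65 true minutes.
From 5:00 to 10:51 on the faulty dial is 351 minutes.
True elapsed: 351 x 60/65 = 324 minutes = 5 hours and 24 minutes.
True time: 5:00 + 5 hours and 24 minutes = 10:24.

Final answer: 10:24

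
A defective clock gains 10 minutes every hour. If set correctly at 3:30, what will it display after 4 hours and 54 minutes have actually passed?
For every 60 true minutes, the faulty clock advances 60 + 10 = 70 minutes.
True elapsed: 4 hours and 54 minutes = 294 minutes.
Faulty clock advances: 294 x 70/60 = 343 minutes (drift: 49 minutes ahead).
Shown time: 3:30 + 343 minutes = 9:13.

Final answer: 9:13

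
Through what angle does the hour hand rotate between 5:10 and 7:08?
The hour hand moves 0.5 degrees per minute.
Time elapsed: 7:08 - 5:10 = 118 minutes
Angular displacement: 118 x 0.5 = 59 degrees

Final answer: 59 degrees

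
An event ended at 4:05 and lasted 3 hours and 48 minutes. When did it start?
Starting time: 4:05 = 245 total minutes past 12:00
Subtracting: 3 hours and 48 minutes = 228 minutes
245 - 228 = 17 minutes
= 17 minutes past 12:00 = 12:17

Final answer: 12:17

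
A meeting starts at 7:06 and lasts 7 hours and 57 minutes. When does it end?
Starting time: 7:06
Adding 57 minutes to 6 minutes: 6 + 57 = 63 minutes = 1 hour and 3 minutes
Adding 7 hours: 7 + 7 + 1 (carry) = 15 - 12 = 3
Final time: 3:03

Final answer: 3:03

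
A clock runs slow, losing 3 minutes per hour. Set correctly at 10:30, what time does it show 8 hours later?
For every 60 true minutes, the faulty clock advances 60 - 3 = 57 minutes.
True elapsed: 8 hours = 480 minutes.
Faulty clock advances: 480 x 57/60 = 456 minutes (drift: 24 minutes behind).
Shown time: 10:30 + 456 minutes = 6:06.

Final answer: 6:06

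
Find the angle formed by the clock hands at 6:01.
Hour hand position: 6 x 30 + 1 x 0.5 = 180.5 degrees
Minute hand position: 1 x 6 = 6 degrees
Difference: |180.5 - 6| = 174.5 degrees
The angle between the hands is 174.5 degrees

Final answer: 174.5 degrees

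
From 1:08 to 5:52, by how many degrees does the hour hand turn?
The hour hand moves 0.5 degrees per minute.
Time elapsed: 5:52 - 1:08 = 284 minutes
Angular displacement: 284 x 0.5 = 142 degrees

Final answer: 142 degrees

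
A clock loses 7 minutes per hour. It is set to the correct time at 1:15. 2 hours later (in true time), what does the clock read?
For every 60 true minutes, the faulty clock advances 60 - 7 = 53 minutes.
True elapsed: 2 hours = 120 minutes.
Faulty clock advances: 120 x 53/60 = 106 minutes (drift: 14 minutes behind).
Shown time: 1:15 + 106 minutes = 3:01.

Final answer: 3:01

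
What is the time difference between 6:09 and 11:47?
From 6:09 to 11:47:
(11 x 60 + 47) - (6 x 60 + 9) = 707 - 369 = 338 minutes
= 5 hours and 38 minutes

Final answer: 5 hours and 38 minutes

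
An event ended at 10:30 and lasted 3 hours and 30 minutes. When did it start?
Starting time: 10:30 = 630 total minutes past 12:00
Subtracting: 3 hours and 30 minutes = 210 minutes
630 - 210 = 420 minutes
= 7 hours past 12:00 = 7:00

Final answer: 7:00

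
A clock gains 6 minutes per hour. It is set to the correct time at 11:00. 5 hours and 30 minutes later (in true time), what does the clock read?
For every 60 true minutes, the faulty clock advances 60 + 6 = 66 minutes.
True elapsed: 5 hours and 30 minutes = 330 minutes.
Faulty clock advances: 330 x 66/60 = 363 minutes (drift: 33 minutes ahead).
Shown time: 11:00 + 363 minutes = 5:03.

Final answer: 5:03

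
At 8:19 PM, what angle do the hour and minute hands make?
Hour hand position: 8 x 30 + 19 x 0.5 = 249.5 degrees
Minute hand position: 19 x 6 = 114 degrees
Difference: |249.5 - 114| = 135.5 degrees
The angle between the hands is 135.5 degrees

Final answer: 135.5 degrees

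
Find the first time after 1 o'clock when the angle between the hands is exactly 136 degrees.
At t minutes past 1:00, the hour hand is at 30 x 1 + 0.5t degrees and the minute hand is at 6t degrees.
The smaller angle between them is 136 degrees when |30H - 5.5t| = 136 or |30H - 5.5t| = 224.
With H = 1, solve 30 x 1 - 5.5t = +/- target for each target:
  t = (30 x 1 - 136) / 5.5 = -19.27 (outside (0, 60))
  t = (30 x 1 + 136) / 5.5 = 30.18
  t = (30 x 1 - 224) / 5.5 = -35.27 (outside (0, 60))
  t = (30 x 1 + 224) / 5.5 = 46.18
Valid solutions in (0, 60): {30.18, 46.18} minutes.
The first occurrence is t = 30.18 minutes.
The hands form a 136-degree angle at 30.18 minutes past 1:00.

Final answer: 30.18 minutes past 1:00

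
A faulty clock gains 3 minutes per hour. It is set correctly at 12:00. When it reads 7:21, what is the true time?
For every 60 true minutes, the faulty clock advances 63 minutes, so 1 faulty-clock minute corresponds to 60/63 true minutes.
From 12:00 to 7:21 on the faulty dial is 441 minutes.
True elapsed: 441 x 60/63 = 420 minutes = 7 hours.
True time: 12:00 + 7 hours = 7:00.

Final answer: 7:00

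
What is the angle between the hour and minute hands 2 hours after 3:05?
First find the time 2 hours after 3:05.
Total minutes: 3 x 60 + 5 + 2 x 60 + 0 = 305.
305 mod 720 = 305 minutes = 5:05.
Now compute the angle at 5:05:
Hour hand: 5 x 30 + 5 x 0.5 = 152.5 degrees
Minute hand: 5 x 6 = 30 degrees
Difference: |152.5 - 30| = 122.5 degrees
The angle is 122.5 degrees

Final answer: 122.5 degrees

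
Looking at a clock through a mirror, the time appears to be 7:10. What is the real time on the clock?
Reflection across the vertical (12-6) axis maps a hand at angle A degrees to (360 - A) degrees, which sends a reading of T minutes past 12:00 to (720 - T) minutes past 12:00.
Mirror reads 7:10 = 430 minutes past 12:00.
Actual time: (720 - 430) mod 720 = 290 minutes = 4:50.

Final answer: 4:50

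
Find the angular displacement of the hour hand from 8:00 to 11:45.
The hour hand moves 0.5 degrees per minute.
Time elapsed: 11:45 - 8:00 = 225 minutes
Angular displacement: 225 x 0.5 = 112.5 degrees

Final answer: 112.5 degrees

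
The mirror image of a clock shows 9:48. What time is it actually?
Reflection across the vertical (12-6) axis maps a hand at angle A degrees to (360 - A) degrees, which sends a reading of T minutes past 12:00 to (720 - T) minutes past 12:00.
Mirror reads 9:48 = 588 minutes past 12:00.
Actual time: (720 - 588) mod 720 = 132 minutes = 2:12.

Final answer: 2:12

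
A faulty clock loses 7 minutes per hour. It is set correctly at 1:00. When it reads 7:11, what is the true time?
For every 60 true minutes, the faulty clock advances 53 minutes, so 1 faulty-clock minute corresponds to 60/53 true minutes.
From 1:00 to 7:11 on the faulty dial is 371 minutes.
True elapsed: 371 x 60/53 = 420 minutes = 7 hours.
True time: 1:00 + 7 hours = 8:00.

Final answer: 8:00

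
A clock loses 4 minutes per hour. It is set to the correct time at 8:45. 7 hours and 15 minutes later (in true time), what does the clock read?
For every 60 true minutes, the faulty clock advances 60 - 4 = 56 minutes.
True elapsed: 7 hours and 15 minutes = 435 minutes.
Faulty clock advances: 435 x 56/60 = 406 minutes (drift: 29 minutes behind).
Shown time: 8:45 + 406 minutes = 3:31.

Final answer: 3:31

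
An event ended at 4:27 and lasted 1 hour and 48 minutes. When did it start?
Starting time: 4:27 = 267 total minutes past 12:00
Subtracting: 1 hour and 48 minutes = 108 minutes
267 - 108 = 159 minutes
= 2 hours and 39 minutes past 12:00 = 2:39

Final answer: 2:39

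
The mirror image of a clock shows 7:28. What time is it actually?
Reflection across the vertical (12-6) axis maps a hand at angle A degrees to (360 - A) degrees, which sends a reading of T minutes past 12:00 to (720 - T) minutes past 12:00.
Mirror reads 7:28 = 448 minutes past 12:00.
Actual time: (720 - 448) mod 720 = 272 minutes = 4:32.

Final answer: 4:32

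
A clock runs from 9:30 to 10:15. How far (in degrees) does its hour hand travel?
The hour hand moves 0.5 degrees per minute.
Time elapsed: 10:15 - 9:30 = 45 minutes
Angular displacement: 45 x 0.5 = 22.5 degrees

Final answer: 22.5 degrees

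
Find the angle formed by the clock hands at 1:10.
Hour hand position: 1 x 30 + 10 x 0.5 = 35 degrees
Minute hand position: 10 x 6 = 60 degrees
Difference: |35 - 60| = 25 degrees
The angle between the hands is 25 degrees

Final answer: 25 degrees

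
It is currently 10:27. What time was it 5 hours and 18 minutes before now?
Starting time: 10:27 = 627 total minutes past 12:00
Subtracting: 5 hours and 18 minutes = 318 minutes
627 - 318 = 309 minutes
= 5 hours and 9 minutes past 12:00 = 5:09

Final answer: 5:09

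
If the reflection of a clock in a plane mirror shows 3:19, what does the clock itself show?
Reflection across the vertical (12-6) axis maps a hand at angle A degrees to (360 - A) degrees, which sends a reading of T minutes past 12:00 to (720 - T) minutes past 12:00.
Mirror reads 3:19 = 199 minutes past 12:00.
Actual time: (720 - 199) mod 720 = 521 minutes = 8:41.

Final answer: 8:41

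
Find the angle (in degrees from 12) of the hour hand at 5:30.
The hour hand moves 30 degrees per hour and 0.5 degrees per minute.
At 5:30: (5) x 30 + 30 x 0.5 = 150 + 15 = 165 degrees

Final answer: 165 degrees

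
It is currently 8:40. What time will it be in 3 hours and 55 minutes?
Starting time: 8:40
Adding 55 minutes to 40 minutes: 40 + 55 = 95 minutes = 1 hour and 35 minutes
Adding 3 hours: 8 + 3 + 1 (carry) = 12
Final time: 12:35

Final answer: 12:35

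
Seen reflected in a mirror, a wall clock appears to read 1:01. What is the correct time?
Reflection across the vertical (12-6) axis maps a hand at angle A degrees to (360 - A) degrees, which sends a reading of T minutes past 12:00 to (720 - T) minutes past 12:00.
Mirror reads 1:01 = 61 minutes past 12:00.
Actual time: (720 - 61) mod 720 = 659 minutes = 10:59.

Final answer: 10:59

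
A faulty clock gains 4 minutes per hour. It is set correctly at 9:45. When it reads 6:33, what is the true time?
For every 60 true minutes, the faulty clock advances 64 minutes, so 1 faulty-clock minute corresponds to 60/64 true minutes.
From 9:45 to 6:33 on the faulty dial is 528 minutes.
True elapsed: 528 x 60/64 = 495 minutes = 8 hours and 15 minutes.
True time: 9:45 + 8 hours and 15 minutes = 6:00.

Final answer: 6:00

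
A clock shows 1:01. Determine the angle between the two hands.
Hour hand position: 1 x 30 + 1 x 0.5 = 30.5 degrees
Minute hand position: 1 x 6 = 6 degrees
Difference: |30.5 - 6| = 24.5 degrees
The angle between the hands is 24.5 degrees

Final answer: 24.5 degrees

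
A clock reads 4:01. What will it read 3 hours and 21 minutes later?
Starting time: 4:01
Adding 21 minutes to 1 minute: 1 + 21 = 22 minutes
Adding 3 hours: 4 + 3 = 7
Final time: 7:22

Final answer: 7:22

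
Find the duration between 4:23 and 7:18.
From 4:23 to 7:18:
(7 x 60 + 18) - (4 x 60 + 23) = 438 - 263 = 175 minutes
= 2 hours and 55 minutes

Final answer: 2 hours and 55 minutes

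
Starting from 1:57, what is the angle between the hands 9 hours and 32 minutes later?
First find the time 9 hours and 32 minutes after 1:57.
Total minutes: 1 x 60 + 57 + 9 x 60 + 32 = 689.
689 mod 720 = 689 minutes = 11:29.
Now compute the angle at 11:29:
Hour hand: 11 x 30 + 29 x 0.5 = 344.5 degrees
Minute hand: 29 x 6 = 174 degrees
Difference: |344.5 - 174| = 170.5 degrees
The angle is 170.5 degrees

Final answer: 170.5 degrees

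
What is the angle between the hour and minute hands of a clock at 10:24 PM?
Hour hand position: 10 x 30 + 24 x 0.5 = 312 degrees
Minute hand position: 24 x 6 = 144 degrees
Difference: |312 - 144| = 168 degrees
The angle between the hands is 168 degrees

Final answer: 168 degrees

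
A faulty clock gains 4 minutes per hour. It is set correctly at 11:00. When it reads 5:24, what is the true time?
For every 60 true minutes, the faulty clock advances 64 minutes, so 1 faulty-clock minute corresponds to 60/64 true minutes.
From 11:00 to 5:24 on the faulty dial is 384 minutes.
True elapsed: 384 x 60/64 = 360 minutes = 6 hours.
True time: 11:00 + 6 hours = 5:00.

Final answer: 5:00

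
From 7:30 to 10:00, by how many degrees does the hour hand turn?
The hour hand moves 0.5 degrees per minute.
Time elapsed: 10:00 - 7:30 = 150 minutes
Angular displacement: 150 x 0.5 = 75 degrees

Final answer: 75 degrees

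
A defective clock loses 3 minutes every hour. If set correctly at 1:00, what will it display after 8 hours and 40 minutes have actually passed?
For every 60 true minutes, the faulty clock advances 60 - 3 = 57 minutes.
True elapsed: 8 hours and 40 minutes = 520 minutes.
Faulty clock advances: 520 x 57/60 = 494 minutes (drift: 26 minutes behind).
Shown time: 1:00 + 494 minutes = 9:14.

Final answer: 9:14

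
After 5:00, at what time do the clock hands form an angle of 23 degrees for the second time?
At t minutes past 5:00, the hour hand is at 30 x 5 + 0.5t degrees and the minute hand is at 6t degrees.
The smaller angle between them is 23 degrees when |30H - 5.5t| = 23 or |30H - 5.5t| = 337.
With H = 5, solve 30 x 5 - 5.5t = +/- target for each target:
  t = (30 x 5 - 23) / 5.5 = 23.09
  t = (30 x 5 + 23) / 5.5 = 31.45
  t = (30 x 5 - 337) / 5.5 = -34 (outside (0, 60))
  t = (30 x 5 + 337) / 5.5 = 88.55 (outside (0, 60))
Valid solutions in (0, 60): {23.09, 31.45} minutes.
The second occurrence is t = 31.45 minutes.
The hands form a 23-degree angle at 31.45 minutes past 5:00.

Final answer: 31.45 minutes past 5:00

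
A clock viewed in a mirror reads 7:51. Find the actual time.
Reflection across the vertical (12-6) axis maps a hand at angle A degrees to (360 - A) degrees, which sends a reading of T minutes past 12:00 to (720 - T) minutes past 12:00.
Mirror reads 7:51 = 471 minutes past 12:00.
Actual time: (720 - 471) mod 720 = 249 minutes = 4:09.

Final answer: 4:09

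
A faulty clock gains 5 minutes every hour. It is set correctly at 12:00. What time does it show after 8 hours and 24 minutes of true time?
For every 60 true minutes, the faulty clock advances 60 + 5 = 65 minutes.
True elapsed: 8 hours and 24 minutes = 504 minutes.
Faulty clock advances: 504 x 65/60 = 546 minutes (drift: 42 minutes ahead).
Shown time: 12:00 + 546 minutes = 9:06.

Final answer: 9:06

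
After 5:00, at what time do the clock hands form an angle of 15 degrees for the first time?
At t minutes past 5:00, the hour hand is at 30 x 5 + 0.5t degrees and the minute hand is at 6t degrees.
The smaller angle between them is 15 degrees when |30H - 5.5t| = 15 or |30H - 5.5t| = 345.
With H = 5, solve 30 x 5 - 5.5t = +/- target for each target:
  t = (30 x 5 - 15) / 5.5 = 24.55
  t = (30 x 5 + 15) / 5.5 = 30
  t = (30 x 5 - 345) / 5.5 = -35.45 (outside (0, 60))
  t = (30 x 5 + 345) / 5.5 = 90 (outside (0, 60))
Valid solutions in (0, 60): {24.55, 30} minutes.
The first occurrence is t = 24.55 minutes.
The hands form a 15-degree angle at 24.55 minutes past 5:00.

Final answer: 24.55 minutes past 5:00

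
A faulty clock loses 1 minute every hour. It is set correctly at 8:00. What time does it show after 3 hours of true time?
For every 60 true minutes, the faulty clock advances 60 - 1 = 59 minutes.
True elapsed: 3 hours = 180 minutes.
Faulty clock advances: 180 x 59/60 = 177 minutes (drift: 3 minutes behind).
Shown time: 8:00 + 177 minutes = 10:57.

Final answer: 10:57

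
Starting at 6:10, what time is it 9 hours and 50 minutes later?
Starting time: 6:10
Adding 50 minutes to 10 minutes: 10 + 50 = 60 minutes = 1 hour
Adding 9 hours: 6 + 9 + 1 (carry) = 16 - 12 = 4
Final time: 4:00

Final answer: 4:00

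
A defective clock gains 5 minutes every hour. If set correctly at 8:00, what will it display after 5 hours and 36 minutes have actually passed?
For every 60 true minutes, the faulty clock advances 60 + 5 = 65 minutes.
True elapsed: 5 hours and 36 minutes = 336 minutes.
Faulty clock advances: 336 x 65/60 = 364 minutes (drift: 28 minutes ahead).
Shown time: 8:00 + 364 minutes = 2:04.

Final answer: 2:04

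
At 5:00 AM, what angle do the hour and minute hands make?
Hour hand position: 5 x 30 + 0 x 0.5 = 150 degrees
Minute hand position: 0 x 6 = 0 degrees
Difference: |150 - 0| = 150 degrees
The angle between the hands is 150 degrees

Final answer: 150 degrees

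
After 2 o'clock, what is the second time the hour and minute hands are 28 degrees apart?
At t minutes past 2:00, the hour hand is at 30 x 2 + 0.5t degrees and the minute hand is at 6t degrees.
The smaller angle between them is 28 degrees when |30H - 5.5t| = 28 or |30H - 5.5t| = 332.
With H = 2, solve 30 x 2 - 5.5t = +/- target for each target:
  t = (30 x 2 - 28) / 5.5 = 5.82
  t = (30 x 2 + 28) / 5.5 = 16
  t = (30 x 2 - 332) / 5.5 = -49.45 (outside (0, 60))
  t = (30 x 2 + 332) / 5.5 = 71.27 (outside (0, 60))
Valid solutions in (0, 60): {5.82, 16} minutes.
The second occurrence is t = 16 minutes.
The hands form a 28-degree angle at 16 minutes past 2:00.

Final answer: 16 minutes past 2:00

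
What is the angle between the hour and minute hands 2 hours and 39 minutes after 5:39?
First find the time 2 hours and 39 minutes after 5:39.
Total minutes: 5 x 60 + 39 + 2 x 60 + 39 = 498.
498 mod 720 = 498 minutes = 8:18.
Now compute the angle at 8:18:
Hour hand: 8 x 30 + 18 x 0.5 = 249 degrees
Minute hand: 18 x 6 = 108 degrees
Difference: |249 - 108| = 141 degrees
The angle is 141 degrees

Final answer: 141 degrees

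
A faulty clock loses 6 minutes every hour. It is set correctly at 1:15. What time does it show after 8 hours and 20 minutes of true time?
For every 60 true minutes, the faulty clock advances 60 - 6 = 54 minutes.
True elapsed: 8 hours and 20 minutes = 500 minutes.
Faulty clock advances: 500 x 54/60 = 450 minutes (drift: 50 minutes behind).
Shown time: 1:15 + 450 minutes = 8:45.

Final answer: 8:45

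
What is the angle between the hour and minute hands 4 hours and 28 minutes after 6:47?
First find the time 4 hours and 28 minutes after 6:47.
Total minutes: 6 x 60 + 47 + 4 x 60 + 28 = 675.
675 mod 720 = 675 minutes = 11:15.
Now compute the angle at 11:15:
Hour hand: 11 x 30 + 15 x 0.5 = 337.5 degrees
Minute hand: 15 x 6 = 90 degrees
Difference: |337.5 - 90| = 247.5 degrees
Smaller angle: 360 - 247.5 = 112.5 degrees

Final answer: 112.5 degrees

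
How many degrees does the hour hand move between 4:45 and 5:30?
The hour hand moves 0.5 degrees per minute.
Time elapsed: 5:30 - 4:45 = 45 minutes
Angular displacement: 45 x 0.5 = 22.5 degrees

Final answer: 22.5 degrees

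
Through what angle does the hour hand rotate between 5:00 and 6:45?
The hour hand moves 0.5 degrees per minute.
Time elapsed: 6:45 - 5:00 = 105 minutes
Angular displacement: 105 x 0.5 = 52.5 degrees

Final answer: 52.5 degrees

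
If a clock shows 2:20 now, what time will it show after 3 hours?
Starting time: 2:20
Adding 0 minutes to 20 minutes: 20 + 0 = 20 minutes
Adding 3 hours: 2 + 3 = 5
Final time: 5:20

Final answer: 5:20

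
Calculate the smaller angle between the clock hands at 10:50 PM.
Hour hand position: 10 x 30 + 50 x 0.5 = 325 degrees
Minute hand position: 50 x 6 = 300 degrees
Difference: |325 - 300| = 25 degrees
The angle between the hands is 25 degrees

Final answer: 25 degrees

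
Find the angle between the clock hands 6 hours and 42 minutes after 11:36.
First find the time 6 hours and 42 minutes after 11:36.
Total minutes: 11 x 60 + 36 + 6 x 60 + 42 = 1098.
1098 mod 720 = 378 minutes = 6:18.
Now compute the angle at 6:18:
Hour hand: 6 x 30 + 18 x 0.5 = 189 degrees
Minute hand: 18 x 6 = 108 degrees
Difference: |189 - 108| = 81 degrees
The angle is 81 degrees

Final answer: 81 degrees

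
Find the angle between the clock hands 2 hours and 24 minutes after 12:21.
First find the time 2 hours and 24 minutes after 12:21.
Total minutes: 12 x 60 + 21 + 2 x 60 + 24 = 885.
885 mod 720 = 165 minutes = 2:45.
Now compute the angle at 2:45:
Hour hand: 2 x 30 + 45 x 0.5 = 82.5 degrees
Minute hand: 45 x 6 = 270 degrees
Difference: |82.5 - 270| = 187.5 degrees
Smaller angle: 360 - 187.5 = 172.5 degrees

Final answer: 172.5 degrees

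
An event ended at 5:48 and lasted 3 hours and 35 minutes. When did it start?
Starting time: 5:48 = 348 total minutes past 12:00
Subtracting: 3 hours and 35 minutes = 215 minutes
348 - 215 = 133 minutes
= 2 hours and 13 minutes past 12:00 = 2:13

Final answer: 2:13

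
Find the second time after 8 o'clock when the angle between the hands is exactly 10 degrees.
At t minutes past 8:00, the hour hand is at 30 x 8 + 0.5t degrees and the minute hand is at 6t degrees.
The smaller angle between them is 10 degrees when |30H - 5.5t| = 10 or |30H - 5.5t| = 350.
With H = 8, solve 30 x 8 - 5.5t = +/- target for each target:
  t = (30 x 8 - 10) / 5.5 = 41.82
  t = (30 x 8 + 10) / 5.5 = 45.45
  t = (30 x 8 - 350) / 5.5 = -20 (outside (0, 60))
  t = (30 x 8 + 350) / 5.5 = 107.27 (outside (0, 60))
Valid solutions in (0, 60): {41.82, 45.45} minutes.
The second occurrence is t = 45.45 minutes.
The hands form a 10-degree angle at 45.45 minutes past 8:00.

Final answer: 45.45 minutes past 8:00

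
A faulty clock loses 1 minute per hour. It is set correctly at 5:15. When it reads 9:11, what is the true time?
For every 60 true minutes, the faulty clock advances 59 minutes, so 1 faulty-clock minute corresponds to 60/59 true minutes.
From 5:15 to 9:11 on the faulty dial is 236 minutes.
True elapsed: 236 x 60/59 = 240 minutes = 4 hours.
True time: 5:15 + 4 hours = 9:15.

Final answer: 9:15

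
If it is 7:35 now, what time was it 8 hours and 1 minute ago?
Starting time: 7:35 = 455 total minutes past 12:00
Subtracting: 8 hours and 1 minute = 481 minutes
455 - 481 = -26 (negative, add 12 hours = 720) = 694 minutes
= 11 hours and 34 minutes past 12:00 = 11:34

Final answer: 11:34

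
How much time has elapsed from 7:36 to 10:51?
From 7:36 to 10:51:
(10 x 60 + 51) - (7 x 60 + 36) = 651 - 456 = 195 minutes
= 3 hours and 15 minutes

Final answer: 3 hours and 15 minutes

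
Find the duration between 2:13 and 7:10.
From 2:13 to 7:10:
(7 x 60 + 10) - (2 x 60 + 13) = 430 - 133 = 297 minutes
= 4 hours and 57 minutes

Final answer: 4 hours and 57 minutes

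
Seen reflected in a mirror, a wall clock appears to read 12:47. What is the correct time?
Reflection across the vertical (12-6) axis maps a hand at angle A degrees to (360 - A) degrees, which sends a reading of T minutes past 12:00 to (720 - T) minutes past 12:00.
Mirror reads 12:47 = 47 minutes past 12:00.
Actual time: (720 - 47) mod 720 = 673 minutes = 11:13.

Final answer: 11:13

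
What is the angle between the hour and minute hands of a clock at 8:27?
Hour hand position: 8 x 30 + 27 x 0.5 = 253.5 degrees
Minute hand position: 27 x 6 = 162 degrees
Difference: |253.5 - 162| = 91.5 degrees
The angle between the hands is 91.5 degrees

Final answer: 91.5 degrees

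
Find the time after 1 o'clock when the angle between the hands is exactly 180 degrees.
For hands to be 180 degrees apart: |30H - 5.5t| = 180
With H = 1: t = (30 x 1 + 180)/5.5 = 38.18 or t = (30 x 1 - 180)/5.5 = -27.27
First valid solution (0 < t < 60): t = 38.18 minutes
The hands are opposite at 38.18 minutes past 1:00.

Final answer: 38.18 minutes past 1:00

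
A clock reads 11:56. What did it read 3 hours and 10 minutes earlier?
Starting time: 11:56 = 716 total minutes past 12:00
Subtracting: 3 hours and 10 minutes = 190 minutes
716 - 190 = 526 minutes
= 8 hours and 46 minutes past 12:00 = 8:46

Final answer: 8:46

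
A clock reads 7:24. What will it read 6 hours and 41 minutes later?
Starting time: 7:24
Adding 41 minutes to 24 minutes: 24 + 41 = 65 minutes = 1 hour and 5 minutes
Adding 6 hours: 7 + 6 + 1 (carry) = 14 - 12 = 2
Final time: 2:05

Final answer: 2:05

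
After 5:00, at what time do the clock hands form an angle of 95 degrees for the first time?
At t minutes past 5:00, the hour hand is at 30 x 5 + 0.5t degrees and the minute hand is at 6t degrees.
The smaller angle between them is 95 degrees when |30H - 5.5t| = 95 or |30H - 5.5t| = 265.
With H = 5, solve 30 x 5 - 5.5t = +/- target for each target:
  t = (30 x 5 - 95) / 5.5 = 10
  t = (30 x 5 + 95) / 5.5 = 44.55
  t = (30 x 5 - 265) / 5.5 = -20.91 (outside (0, 60))
  t = (30 x 5 + 265) / 5.5 = 75.45 (outside (0, 60))
Valid solutions in (0, 60): {10, 44.55} minutes.
The first occurrence is t = 10 minutes.
The hands form a 95-degree angle at 10 minutes past 5:00.

Final answer: 10 minutes past 5:00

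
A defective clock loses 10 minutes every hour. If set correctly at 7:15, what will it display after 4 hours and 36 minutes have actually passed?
For every 60 true minutes, the faulty clock advances 60 - 10 = 50 minutes.
True elapsed: 4 hours and 36 minutes = 276 minutes.
Faulty clock advances: 276 x 50/60 = 230 minutes (drift: 46 minutes behind).
Shown time: 7:15 + 230 minutes = 11:05.

Final answer: 11:05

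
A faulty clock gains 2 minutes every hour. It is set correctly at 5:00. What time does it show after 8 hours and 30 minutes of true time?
For every 60 true minutes, the faulty clock advances 60 + 2 = 62 minutes.
True elapsed: 8 hours and 30 minutes = 510 minutes.
Faulty clock advances: 510 x 62/60 = 527 minutes (drift: 17 minutes ahead).
Shown time: 5:00 + 527 minutes = 1:47.

Final answer: 1:47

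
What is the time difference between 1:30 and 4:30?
From 1:30 to 4:30:
(4 x 60 + 30) - (1 x 60 + 30) = 270 - 90 = 180 minutes
= 3 hours

Final answer: 3 hours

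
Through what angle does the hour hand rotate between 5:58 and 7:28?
The hour hand moves 0.5 degrees per minute.
Time elapsed: 7:28 - 5:58 = 90 minutes
Angular displacement: 90 x 0.5 = 45 degrees

Final answer: 45 degrees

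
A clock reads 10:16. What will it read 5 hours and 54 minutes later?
Starting time: 10:16
Adding 54 minutes to 16 minutes: 16 + 54 = 70 minutes = 1 hour and 10 minutes
Adding 5 hours: 10 + 5 + 1 (carry) = 16 - 12 = 4
Final time: 4:10

Final answer: 4:10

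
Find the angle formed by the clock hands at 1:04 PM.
Hour hand position: 1 x 30 + 4 x 0.5 = 32 degrees
Minute hand position: 4 x 6 = 24 degrees
Difference: |32 - 24| = 8 degrees
The angle between the hands is 8 degrees

Final answer: 8 degrees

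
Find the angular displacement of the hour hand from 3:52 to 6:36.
The hour hand moves 0.5 degrees per minute.
Time elapsed: 6:36 - 3:52 = 164 minutes
Angular displacement: 164 x 0.5 = 82 degrees

Final answer: 82 degrees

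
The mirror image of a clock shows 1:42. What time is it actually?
Reflection across the vertical (12-6) axis maps a hand at angle A degrees to (360 - A) degrees, which sends a reading of T minutes past 12:00 to (720 - T) minutes past 12:00.
Mirror reads 1:42 = 102 minutes past 12:00.
Actual time: (720 - 102) mod 720 = 618 minutes = 10:18.

Final answer: 10:18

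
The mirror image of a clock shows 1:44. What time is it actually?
Reflection across the vertical (12-6) axis maps a hand at angle A degrees to (360 - A) degrees, which sends a reading of T minutes past 12:00 to (720 - T) minutes past 12:00.
Mirror reads 1:44 = 104 minutes past 12:00.
Actual time: (720 - 104) mod 720 = 616 minutes = 10:16.

Final answer: 10:16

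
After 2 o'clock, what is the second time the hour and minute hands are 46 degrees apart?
At t minutes past 2:00, the hour hand is at 30 x 2 + 0.5t degrees and the minute hand is at 6t degrees.
The smaller angle between them is 46 degrees when |30H - 5.5t| = 46 or |30H - 5.5t| = 314.
With H = 2, solve 30 x 2 - 5.5t = +/- target for each target:
  t = (30 x 2 - 46) / 5.5 = 2.55
  t = (30 x 2 + 46) / 5.5 = 19.27
  t = (30 x 2 - 314) / 5.5 = -46.18 (outside (0, 60))
  t = (30 x 2 + 314) / 5.5 = 68 (outside (0, 60))
Valid solutions in (0, 60): {2.55, 19.27} minutes.
The second occurrence is t = 19.27 minutes.
The hands form a 46-degree angle at 19.27 minutes past 2:00.

Final answer: 19.27 minutes past 2:00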